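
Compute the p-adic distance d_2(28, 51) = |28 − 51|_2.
d_2(28, 51) = 1

Step 1 — x − y = 28 − 51 = -23. Step 2 — v_2(-23) = 0 (factor: -23 = −(2^0 · 23); the sign does not affect v_p). Step 3 — |x − y|_2 = 2^{0} = 1.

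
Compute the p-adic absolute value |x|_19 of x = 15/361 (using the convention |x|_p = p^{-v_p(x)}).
|15/361|_19 = 361

Step 1 — compute v_19(x) by factoring powers of 19 out of the numerator and denominator: v_19(15/361) = -2. Step 2 — apply |x|_p = p^{-v_p(x)} = 19^{2} = 361.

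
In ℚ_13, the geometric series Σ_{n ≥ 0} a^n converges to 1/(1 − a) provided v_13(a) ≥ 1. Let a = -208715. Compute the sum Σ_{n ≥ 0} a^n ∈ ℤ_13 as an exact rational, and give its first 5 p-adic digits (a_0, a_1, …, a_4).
Σ a^n = 1/(1 − a) = 1/208716;  first 5 digits = (1, 0, 0, 9, 5)

v_13(a) = 3 ≥ 1, so the series converges in ℤ_13 to 1/(1 − a) = 1/(1 − (-208715)) = 1/208716. Expand this rational in ℤ_13: compute digits iteratively via d_i = x_i mod 13, x_{i+1} = (x_i − d_i)/13. The first 5 digits are (1, 0, 0, 9, 5).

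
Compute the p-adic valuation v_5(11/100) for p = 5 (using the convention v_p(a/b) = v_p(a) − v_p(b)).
v_5(11/100) = -2

Factor powers of 5 from the numerator and denominator of the reduced fraction: 11 = 5^0 · 11 and 100 = 5^2 · 4. Apply v_p(a/b) = v_p(a) − v_p(b): v_5(11/100) = 0 − 2 = -2.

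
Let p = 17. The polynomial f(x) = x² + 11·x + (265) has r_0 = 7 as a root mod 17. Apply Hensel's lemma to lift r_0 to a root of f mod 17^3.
r_2 = 1078 (mod 4913)

Hensel: r_{i+1} = r_i − f(r_i)·(f′(r_i))^{-1} mod 17^{i+2}, f′(x) = 2x + 11. Iterate:
  r_0 = 7 (mod 17)
  r_1 = 211 (mod 289)
  r_2 = 1078 (mod 4913)
Final: r = 1078 satisfies f(r) ≡ 0 mod 17^3.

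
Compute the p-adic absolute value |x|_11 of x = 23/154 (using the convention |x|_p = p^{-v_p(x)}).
|23/154|_11 = 11

Step 1 — compute v_11(x) by factoring powers of 11 out of the numerator and denominator: v_11(23/154) = -1. Step 2 — apply |x|_p = p^{-v_p(x)} = 11^{1} = 11.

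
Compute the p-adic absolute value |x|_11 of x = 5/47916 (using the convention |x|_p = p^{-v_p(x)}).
|5/47916|_11 = 1331

Step 1 — compute v_11(x) by factoring powers of 11 out of the numerator and denominator: v_11(5/47916) = -3. Step 2 — apply |x|_p = p^{-v_p(x)} = 11^{3} = 1331.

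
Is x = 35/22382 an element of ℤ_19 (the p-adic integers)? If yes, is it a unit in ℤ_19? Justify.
x ∉ ℤ_19 (v_19(x) = -2 < 0)

ℤ_19 = {x ∈ ℚ_19 : v_19(x) ≥ 0} and ℤ_19^× = {x ∈ ℤ_19 : v_19(x) = 0}. Here v_19(35/22382) = v_19(num) − v_19(den) = -2; compare against these criteria.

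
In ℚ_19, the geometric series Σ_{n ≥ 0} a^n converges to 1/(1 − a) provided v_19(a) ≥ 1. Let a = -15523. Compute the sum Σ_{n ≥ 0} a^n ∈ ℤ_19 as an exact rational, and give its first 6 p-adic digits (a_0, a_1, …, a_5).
Σ a^n = 1/(1 − a) = 1/15524;  first 6 digits = (1, 0, 14, 16, 5, 2)

v_19(a) = 2 ≥ 1, so the series converges in ℤ_19 to 1/(1 − a) = 1/(1 − (-15523)) = 1/15524. Expand this rational in ℤ_19: compute digits iteratively via d_i = x_i mod 19, x_{i+1} = (x_i − d_i)/19. The first 6 digits are (1, 0, 14, 16, 5, 2).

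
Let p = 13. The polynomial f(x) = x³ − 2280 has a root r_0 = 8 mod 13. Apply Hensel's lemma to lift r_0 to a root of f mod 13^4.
r_3 = 3869 (mod 28561)

Hensel: r_{i+1} = r_i − f(r_i)/f′(r_i) mod 13^{i+2}, where f′(x) = 3x². Iterate:
  r_0 = 8 (mod 13)
  r_1 = 151 (mod 169)
  r_2 = 1672 (mod 2197)
  r_3 = 3869 (mod 28561)
Final: r = 3869 with f(r) ≡ 0 mod 13^4.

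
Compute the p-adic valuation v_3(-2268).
v_3(-2268) = 4

v_3(n) is the largest exponent k such that 3^k divides n. Factor out: -2268 = -3^4 · 28. (Sign doesn't affect v_p.) So v_3(-2268) = 4.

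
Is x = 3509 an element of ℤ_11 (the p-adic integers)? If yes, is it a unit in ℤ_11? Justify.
x ∈ ℤ_11 but not a unit; v_11(x) = 2 > 0

ℤ_11 = {x ∈ ℚ_11 : v_11(x) ≥ 0} and ℤ_11^× = {x ∈ ℤ_11 : v_11(x) = 0}. Here v_11(3509) = v_11(num) − v_11(den) = 2; compare against these criteria.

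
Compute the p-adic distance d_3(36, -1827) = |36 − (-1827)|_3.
d_3(36, -1827) = 1/81

Step 1 — x − y = 36 − (-1827) = 1863. Step 2 — v_3(1863) = 4 (factor: 1863 = (3^4 · 23); the sign does not affect v_p). Step 3 — |x − y|_3 = 3^{-4} = 1/81.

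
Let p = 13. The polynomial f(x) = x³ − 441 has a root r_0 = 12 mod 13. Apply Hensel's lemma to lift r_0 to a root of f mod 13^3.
r_2 = 1104 (mod 2197)

Hensel: r_{i+1} = r_i − f(r_i)/f′(r_i) mod 13^{i+2}, where f′(x) = 3x². Iterate:
  r_0 = 12 (mod 13)
  r_1 = 90 (mod 169)
  r_2 = 1104 (mod 2197)
Final: r = 1104 with f(r) ≡ 0 mod 13^3.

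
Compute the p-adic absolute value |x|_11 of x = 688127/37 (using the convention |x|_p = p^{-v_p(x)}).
|688127/37|_11 = 1/14641

Step 1 — compute v_11(x) by factoring powers of 11 out of the numerator and denominator: v_11(688127/37) = 4. Step 2 — apply |x|_p = p^{-v_p(x)} = 11^{-4} = 1/14641.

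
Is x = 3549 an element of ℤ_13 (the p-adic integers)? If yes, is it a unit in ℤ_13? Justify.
x ∈ ℤ_13 but not a unit; v_13(x) = 2 > 0

ℤ_13 = {x ∈ ℚ_13 : v_13(x) ≥ 0} and ℤ_13^× = {x ∈ ℤ_13 : v_13(x) = 0}. Here v_13(3549) = v_13(num) − v_13(den) = 2; compare against these criteria.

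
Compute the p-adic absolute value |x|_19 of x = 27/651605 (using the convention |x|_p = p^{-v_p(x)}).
|27/651605|_19 = 130321

Step 1 — compute v_19(x) by factoring powers of 19 out of the numerator and denominator: v_19(27/651605) = -4. Step 2 — apply |x|_p = p^{-v_p(x)} = 19^{4} = 130321.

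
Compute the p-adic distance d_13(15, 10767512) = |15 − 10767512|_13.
d_13(15, 10767512) = 1/371293

Step 1 — x − y = 15 − 10767512 = -10767497. Step 2 — v_13(-10767497) = 5 (factor: -10767497 = −(13^5 · 29); the sign does not affect v_p). Step 3 — |x − y|_13 = 13^{-5} = 1/371293.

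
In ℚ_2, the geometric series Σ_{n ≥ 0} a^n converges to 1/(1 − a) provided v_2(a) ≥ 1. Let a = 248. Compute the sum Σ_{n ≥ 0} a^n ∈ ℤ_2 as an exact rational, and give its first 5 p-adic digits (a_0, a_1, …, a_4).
Σ a^n = 1/(1 − a) = -1/247;  first 5 digits = (1, 0, 0, 1, 1)

v_2(a) = 3 ≥ 1, so the series converges in ℤ_2 to 1/(1 − a) = 1/(1 − 248) = -1/247. Expand this rational in ℤ_2: compute digits iteratively via d_i = x_i mod 2, x_{i+1} = (x_i − d_i)/2. The first 5 digits are (1, 0, 0, 1, 1).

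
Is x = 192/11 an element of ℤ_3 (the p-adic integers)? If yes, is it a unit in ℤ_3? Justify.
x ∈ ℤ_3 but not a unit; v_3(x) = 1 > 0

ℤ_3 = {x ∈ ℚ_3 : v_3(x) ≥ 0} and ℤ_3^× = {x ∈ ℤ_3 : v_3(x) = 0}. Here v_3(192/11) = v_3(num) − v_3(den) = 1; compare against these criteria.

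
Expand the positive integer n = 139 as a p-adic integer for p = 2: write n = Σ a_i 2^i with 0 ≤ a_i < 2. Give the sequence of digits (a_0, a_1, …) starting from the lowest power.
(a_0, a_1, …) = (1, 1, 0, 1, 0, 0, 0, 1)

Repeated division by 2 gives the digits low-to-high: 139 = 1 + 1·2^1 + 1·2^3 + 1·2^7. Digit sequence: (1, 1, 0, 1, 0, 0, 0, 1).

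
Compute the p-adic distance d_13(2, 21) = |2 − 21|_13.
d_13(2, 21) = 1

Step 1 — x − y = 2 − 21 = -19. Step 2 — v_13(-19) = 0 (factor: -19 = −(13^0 · 19); the sign does not affect v_p). Step 3 — |x − y|_13 = 13^{0} = 1.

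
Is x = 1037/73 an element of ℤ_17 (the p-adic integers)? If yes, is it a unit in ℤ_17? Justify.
x ∈ ℤ_17 but not a unit; v_17(x) = 1 > 0

ℤ_17 = {x ∈ ℚ_17 : v_17(x) ≥ 0} and ℤ_17^× = {x ∈ ℤ_17 : v_17(x) = 0}. Here v_17(1037/73) = v_17(num) − v_17(den) = 1; compare against these criteria.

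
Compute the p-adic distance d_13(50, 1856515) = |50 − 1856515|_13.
d_13(50, 1856515) = 1/371293

Step 1 — x − y = 50 − 1856515 = -1856465. Step 2 — v_13(-1856465) = 5 (factor: -1856465 = −(13^5 · 5); the sign does not affect v_p). Step 3 — |x − y|_13 = 13^{-5} = 1/371293.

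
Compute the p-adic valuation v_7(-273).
v_7(-273) = 1

v_7(n) is the largest exponent k such that 7^k divides n. Factor out: -273 = -7^1 · 39. (Sign doesn't affect v_p.) So v_7(-273) = 1.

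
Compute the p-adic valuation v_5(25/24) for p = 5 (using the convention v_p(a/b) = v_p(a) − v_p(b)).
v_5(25/24) = 2

Factor powers of 5 from the numerator and denominator of the reduced fraction: 25 = 5^2 · 1 and 24 = 5^0 · 24. Apply v_p(a/b) = v_p(a) − v_p(b): v_5(25/24) = 2 − 0 = 2.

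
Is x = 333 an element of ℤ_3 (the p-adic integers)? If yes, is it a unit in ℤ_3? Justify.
x ∈ ℤ_3 but not a unit; v_3(x) = 2 > 0

ℤ_3 = {x ∈ ℚ_3 : v_3(x) ≥ 0} and ℤ_3^× = {x ∈ ℤ_3 : v_3(x) = 0}. Here v_3(333) = v_3(num) − v_3(den) = 2; compare against these criteria.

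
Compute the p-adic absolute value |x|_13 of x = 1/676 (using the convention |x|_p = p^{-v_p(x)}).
|1/676|_13 = 169

Step 1 — compute v_13(x) by factoring powers of 13 out of the numerator and denominator: v_13(1/676) = -2. Step 2 — apply |x|_p = p^{-v_p(x)} = 13^{2} = 169.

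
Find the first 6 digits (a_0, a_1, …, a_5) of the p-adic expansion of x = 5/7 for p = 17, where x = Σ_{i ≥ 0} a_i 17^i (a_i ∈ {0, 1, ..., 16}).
(a_0, …, a_5) = (8, 2, 12, 9, 14, 4)

v_17(5/7) = 0 (numerator and denominator both coprime to 17), so x ∈ ℤ_17^×. Compute digits iteratively via a_i = x_i mod 17, x_{i+1} = (x_i − a_i)/17, with x_0 = x:
  x_0 = 5/7;  a_0 = 8;  x_1 = (x_0 − 8)/17 = -3/7
  x_1 = -3/7;  a_1 = 2;  x_2 = (x_1 − 2)/17 = -1/7
  x_2 = -1/7;  a_2 = 12;  x_3 = (x_2 − 12)/17 = -5/7
  x_3 = -5/7;  a_3 = 9;  x_4 = (x_3 − 9)/17 = -4/7
  x_4 = -4/7;  a_4 = 14;  x_5 = (x_4 − 14)/17 = -6/7
  x_5 = -6/7;  a_5 = 4;  x_6 = (x_5 − 4)/17 = -2/7
Digits: (8, 2, 12, 9, 14, 4).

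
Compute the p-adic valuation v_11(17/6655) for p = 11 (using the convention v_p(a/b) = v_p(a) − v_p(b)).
v_11(17/6655) = -3

Factor powers of 11 from the numerator and denominator of the reduced fraction: 17 = 11^0 · 17 and 6655 = 11^3 · 5. Apply v_p(a/b) = v_p(a) − v_p(b): v_11(17/6655) = 0 − 3 = -3.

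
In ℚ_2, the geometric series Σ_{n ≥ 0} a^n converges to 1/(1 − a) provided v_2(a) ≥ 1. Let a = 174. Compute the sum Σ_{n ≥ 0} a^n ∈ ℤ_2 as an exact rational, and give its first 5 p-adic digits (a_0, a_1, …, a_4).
Σ a^n = 1/(1 − a) = -1/173;  first 5 digits = (1, 1, 0, 1, 1)

v_2(a) = 1 ≥ 1, so the series converges in ℤ_2 to 1/(1 − a) = 1/(1 − 174) = -1/173. Expand this rational in ℤ_2: compute digits iteratively via d_i = x_i mod 2, x_{i+1} = (x_i − d_i)/2. The first 5 digits are (1, 1, 0, 1, 1).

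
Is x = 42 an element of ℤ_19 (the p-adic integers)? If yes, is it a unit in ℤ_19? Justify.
x ∈ ℤ_19^× (unit); v_19(x) = 0

ℤ_19 = {x ∈ ℚ_19 : v_19(x) ≥ 0} and ℤ_19^× = {x ∈ ℤ_19 : v_19(x) = 0}. Here v_19(42) = v_19(num) − v_19(den) = 0; compare against these criteria.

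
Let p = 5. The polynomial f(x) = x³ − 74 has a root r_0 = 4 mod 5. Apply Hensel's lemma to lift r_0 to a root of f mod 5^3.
r_2 = 24 (mod 125)

Hensel: r_{i+1} = r_i − f(r_i)/f′(r_i) mod 5^{i+2}, where f′(x) = 3x². Iterate:
  r_0 = 4 (mod 5)
  r_1 = 24 (mod 25)
  r_2 = 24 (mod 125)
Final: r = 24 with f(r) ≡ 0 mod 5^3.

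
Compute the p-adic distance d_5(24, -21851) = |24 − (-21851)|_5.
d_5(24, -21851) = 1/3125

Step 1 — x − y = 24 − (-21851) = 21875. Step 2 — v_5(21875) = 5 (factor: 21875 = (5^5 · 7); the sign does not affect v_p). Step 3 — |x − y|_5 = 5^{-5} = 1/3125.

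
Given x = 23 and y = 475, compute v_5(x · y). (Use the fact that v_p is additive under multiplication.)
v_5(10925) = 2

v_p(x) = 0 (factor: 23 = 5^0 · 23); v_p(y) = 2 (factor: 475 = 5^2 · 19). Additivity: v_p(xy) = v_p(x) + v_p(y) = 0 + 2 = 2. (Direct check: xy = 10925 = 5^2 · (437).)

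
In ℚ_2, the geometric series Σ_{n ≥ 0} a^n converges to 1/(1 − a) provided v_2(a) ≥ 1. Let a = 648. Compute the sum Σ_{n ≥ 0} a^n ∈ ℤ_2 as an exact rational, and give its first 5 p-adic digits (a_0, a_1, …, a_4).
Σ a^n = 1/(1 − a) = -1/647;  first 5 digits = (1, 0, 0, 1, 0)

v_2(a) = 3 ≥ 1, so the series converges in ℤ_2 to 1/(1 − a) = 1/(1 − 648) = -1/647. Expand this rational in ℤ_2: compute digits iteratively via d_i = x_i mod 2, x_{i+1} = (x_i − d_i)/2. The first 5 digits are (1, 0, 0, 1, 0).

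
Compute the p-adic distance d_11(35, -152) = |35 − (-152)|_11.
d_11(35, -152) = 1/11

Step 1 — x − y = 35 − (-152) = 187. Step 2 — v_11(187) = 1 (factor: 187 = (11^1 · 17); the sign does not affect v_p). Step 3 — |x − y|_11 = 11^{-1} = 1/11.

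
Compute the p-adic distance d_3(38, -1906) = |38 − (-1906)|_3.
d_3(38, -1906) = 1/243

Step 1 — x − y = 38 − (-1906) = 1944. Step 2 — v_3(1944) = 5 (factor: 1944 = (3^5 · 8); the sign does not affect v_p). Step 3 — |x − y|_3 = 3^{-5} = 1/243.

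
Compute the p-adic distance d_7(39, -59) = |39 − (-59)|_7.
d_7(39, -59) = 1/49

Step 1 — x − y = 39 − (-59) = 98. Step 2 — v_7(98) = 2 (factor: 98 = (7^2 · 2); the sign does not affect v_p). Step 3 — |x − y|_7 = 7^{-2} = 1/49.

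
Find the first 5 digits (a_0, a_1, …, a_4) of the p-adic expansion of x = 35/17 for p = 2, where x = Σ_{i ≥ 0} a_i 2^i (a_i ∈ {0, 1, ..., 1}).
(a_0, …, a_4) = (1, 1, 0, 0, 1)

v_2(35/17) = 0 (numerator and denominator both coprime to 2), so x ∈ ℤ_2^×. Compute digits iteratively via a_i = x_i mod 2, x_{i+1} = (x_i − a_i)/2, with x_0 = x:
  x_0 = 35/17;  a_0 = 1;  x_1 = (x_0 − 1)/2 = 9/17
  x_1 = 9/17;  a_1 = 1;  x_2 = (x_1 − 1)/2 = -4/17
  x_2 = -4/17;  a_2 = 0;  x_3 = (x_2 − 0)/2 = -2/17
  x_3 = -2/17;  a_3 = 0;  x_4 = (x_3 − 0)/2 = -1/17
  x_4 = -1/17;  a_4 = 1;  x_5 = (x_4 − 1)/2 = -9/17
Digits: (1, 1, 0, 0, 1).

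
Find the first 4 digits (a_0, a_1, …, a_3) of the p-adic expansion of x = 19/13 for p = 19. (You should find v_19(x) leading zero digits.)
(a_0, …, a_3) = (0, 3, 13, 11)

v_19(19/13) = 1, so a_0 = ... = a_0 = 0. Factor out: x = 19^1 · u with u = 1/13 a unit in ℤ_19. Expand u iteratively via a_{v+i} = u_i mod 19, u_{i+1} = (u_i − a_{v+i})/19:
  u_0 = 1/13;  a_1 = 3;  u_1 = (u_0 − 3)/19 = -2/13
  u_1 = -2/13;  a_2 = 13;  u_2 = (u_1 − 13)/19 = -9/13
  u_2 = -9/13;  a_3 = 11;  u_3 = (u_2 − 11)/19 = -8/13
Digits: (0, 3, 13, 11).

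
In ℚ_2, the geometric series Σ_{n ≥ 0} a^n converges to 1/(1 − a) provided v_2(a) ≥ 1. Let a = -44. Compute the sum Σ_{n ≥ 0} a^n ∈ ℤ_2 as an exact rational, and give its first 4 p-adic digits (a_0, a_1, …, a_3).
Σ a^n = 1/(1 − a) = 1/45;  first 4 digits = (1, 0, 1, 0)

v_2(a) = 2 ≥ 1, so the series converges in ℤ_2 to 1/(1 − a) = 1/(1 − (-44)) = 1/45. Expand this rational in ℤ_2: compute digits iteratively via d_i = x_i mod 2, x_{i+1} = (x_i − d_i)/2. The first 4 digits are (1, 0, 1, 0).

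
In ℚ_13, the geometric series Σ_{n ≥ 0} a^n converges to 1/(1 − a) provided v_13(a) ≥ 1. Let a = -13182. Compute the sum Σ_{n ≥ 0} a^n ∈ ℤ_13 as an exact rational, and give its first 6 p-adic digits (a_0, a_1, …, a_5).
Σ a^n = 1/(1 − a) = 1/13183;  first 6 digits = (1, 0, 0, 7, 12, 12)

v_13(a) = 3 ≥ 1, so the series converges in ℤ_13 to 1/(1 − a) = 1/(1 − (-13182)) = 1/13183. Expand this rational in ℤ_13: compute digits iteratively via d_i = x_i mod 13, x_{i+1} = (x_i − d_i)/13. The first 6 digits are (1, 0, 0, 7, 12, 12).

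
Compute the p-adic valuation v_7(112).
v_7(112) = 1

v_7(n) is the largest exponent k such that 7^k divides n. Factor out: 112 = 7^1 · 16. (Sign doesn't affect v_p.) So v_7(112) = 1.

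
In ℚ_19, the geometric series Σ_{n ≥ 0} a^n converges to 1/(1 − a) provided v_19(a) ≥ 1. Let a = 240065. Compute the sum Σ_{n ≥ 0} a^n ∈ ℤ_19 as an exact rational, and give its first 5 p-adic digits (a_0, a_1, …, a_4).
Σ a^n = 1/(1 − a) = -1/240064;  first 5 digits = (1, 0, 0, 16, 1)

v_19(a) = 3 ≥ 1, so the series converges in ℤ_19 to 1/(1 − a) = 1/(1 − 240065) = -1/240064. Expand this rational in ℤ_19: compute digits iteratively via d_i = x_i mod 19, x_{i+1} = (x_i − d_i)/19. The first 5 digits are (1, 0, 0, 16, 1).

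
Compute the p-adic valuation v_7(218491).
v_7(218491) = 5

v_7(n) is the largest exponent k such that 7^k divides n. Factor out: 218491 = 7^5 · 13. (Sign doesn't affect v_p.) So v_7(218491) = 5.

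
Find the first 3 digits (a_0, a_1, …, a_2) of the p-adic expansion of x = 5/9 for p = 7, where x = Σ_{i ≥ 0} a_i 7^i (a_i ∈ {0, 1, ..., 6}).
(a_0, …, a_2) = (6, 0, 3)

v_7(5/9) = 0 (numerator and denominator both coprime to 7), so x ∈ ℤ_7^×. Compute digits iteratively via a_i = x_i mod 7, x_{i+1} = (x_i − a_i)/7, with x_0 = x:
  x_0 = 5/9;  a_0 = 6;  x_1 = (x_0 − 6)/7 = -7/9
  x_1 = -7/9;  a_1 = 0;  x_2 = (x_1 − 0)/7 = -1/9
  x_2 = -1/9;  a_2 = 3;  x_3 = (x_2 − 3)/7 = -4/9
Digits: (6, 0, 3).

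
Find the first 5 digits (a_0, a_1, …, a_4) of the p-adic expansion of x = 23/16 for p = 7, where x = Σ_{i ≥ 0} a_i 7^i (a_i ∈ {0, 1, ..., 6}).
(a_0, …, a_4) = (1, 4, 6, 3, 6)

v_7(23/16) = 0 (numerator and denominator both coprime to 7), so x ∈ ℤ_7^×. Compute digits iteratively via a_i = x_i mod 7, x_{i+1} = (x_i − a_i)/7, with x_0 = x:
  x_0 = 23/16;  a_0 = 1;  x_1 = (x_0 − 1)/7 = 1/16
  x_1 = 1/16;  a_1 = 4;  x_2 = (x_1 − 4)/7 = -9/16
  x_2 = -9/16;  a_2 = 6;  x_3 = (x_2 − 6)/7 = -15/16
  x_3 = -15/16;  a_3 = 3;  x_4 = (x_3 − 3)/7 = -9/16
  x_4 = -9/16;  a_4 = 6;  x_5 = (x_4 − 6)/7 = -15/16
Digits: (1, 4, 6, 3, 6).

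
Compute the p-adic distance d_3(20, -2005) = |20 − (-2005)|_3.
d_3(20, -2005) = 1/81

Step 1 — x − y = 20 − (-2005) = 2025. Step 2 — v_3(2025) = 4 (factor: 2025 = (3^4 · 25); the sign does not affect v_p). Step 3 — |x − y|_3 = 3^{-4} = 1/81.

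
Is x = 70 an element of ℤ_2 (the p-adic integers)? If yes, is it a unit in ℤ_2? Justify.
x ∈ ℤ_2 but not a unit; v_2(x) = 1 > 0

ℤ_2 = {x ∈ ℚ_2 : v_2(x) ≥ 0} and ℤ_2^× = {x ∈ ℤ_2 : v_2(x) = 0}. Here v_2(70) = v_2(num) − v_2(den) = 1; compare against these criteria.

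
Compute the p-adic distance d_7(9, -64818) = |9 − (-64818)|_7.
d_7(9, -64818) = 1/2401

Step 1 — x − y = 9 − (-64818) = 64827. Step 2 — v_7(64827) = 4 (factor: 64827 = (7^4 · 27); the sign does not affect v_p). Step 3 — |x − y|_7 = 7^{-4} = 1/2401.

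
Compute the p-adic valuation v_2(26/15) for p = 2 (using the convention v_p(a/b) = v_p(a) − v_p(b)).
v_2(26/15) = 1

Factor powers of 2 from the numerator and denominator of the reduced fraction: 26 = 2^1 · 13 and 15 = 2^0 · 15. Apply v_p(a/b) = v_p(a) − v_p(b): v_2(26/15) = 1 − 0 = 1.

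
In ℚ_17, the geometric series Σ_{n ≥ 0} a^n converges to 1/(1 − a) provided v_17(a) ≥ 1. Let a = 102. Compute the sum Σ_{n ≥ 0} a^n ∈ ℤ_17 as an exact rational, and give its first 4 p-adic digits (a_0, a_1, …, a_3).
Σ a^n = 1/(1 − a) = -1/101;  first 4 digits = (1, 6, 2, 14)

v_17(a) = 1 ≥ 1, so the series converges in ℤ_17 to 1/(1 − a) = 1/(1 − 102) = -1/101. Expand this rational in ℤ_17: compute digits iteratively via d_i = x_i mod 17, x_{i+1} = (x_i − d_i)/17. The first 4 digits are (1, 6, 2, 14).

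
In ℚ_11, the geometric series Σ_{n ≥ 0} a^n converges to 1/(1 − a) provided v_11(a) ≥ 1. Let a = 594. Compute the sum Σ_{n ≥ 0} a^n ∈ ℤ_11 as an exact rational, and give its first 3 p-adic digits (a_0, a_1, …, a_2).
Σ a^n = 1/(1 − a) = -1/593;  first 3 digits = (1, 10, 5)

v_11(a) = 1 ≥ 1, so the series converges in ℤ_11 to 1/(1 − a) = 1/(1 − 594) = -1/593. Expand this rational in ℤ_11: compute digits iteratively via d_i = x_i mod 11, x_{i+1} = (x_i − d_i)/11. The first 3 digits are (1, 10, 5).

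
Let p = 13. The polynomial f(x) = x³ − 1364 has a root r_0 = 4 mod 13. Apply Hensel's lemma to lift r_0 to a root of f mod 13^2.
r_1 = 17 (mod 169)

Hensel: r_{i+1} = r_i − f(r_i)/f′(r_i) mod 13^{i+2}, where f′(x) = 3x². Iterate:
  r_0 = 4 (mod 13)
  r_1 = 17 (mod 169)
Final: r = 17 with f(r) ≡ 0 mod 13^2.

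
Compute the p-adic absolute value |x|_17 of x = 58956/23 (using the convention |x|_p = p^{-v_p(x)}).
|58956/23|_17 = 1/4913

Step 1 — compute v_17(x) by factoring powers of 17 out of the numerator and denominator: v_17(58956/23) = 3. Step 2 — apply |x|_p = p^{-v_p(x)} = 17^{-3} = 1/4913.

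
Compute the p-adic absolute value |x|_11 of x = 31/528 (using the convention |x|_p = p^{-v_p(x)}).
|31/528|_11 = 11

Step 1 — compute v_11(x) by factoring powers of 11 out of the numerator and denominator: v_11(31/528) = -1. Step 2 — apply |x|_p = p^{-v_p(x)} = 11^{1} = 11.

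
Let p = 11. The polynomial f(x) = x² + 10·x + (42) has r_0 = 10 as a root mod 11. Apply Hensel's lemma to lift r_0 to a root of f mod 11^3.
r_2 = 978 (mod 1331)

Hensel: r_{i+1} = r_i − f(r_i)·(f′(r_i))^{-1} mod 11^{i+2}, f′(x) = 2x + 10. Iterate:
  r_0 = 10 (mod 11)
  r_1 = 10 (mod 121)
  r_2 = 978 (mod 1331)
Final: r = 978 satisfies f(r) ≡ 0 mod 11^3.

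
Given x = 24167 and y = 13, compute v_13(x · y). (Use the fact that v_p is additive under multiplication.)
v_13(314171) = 4

v_p(x) = 3 (factor: 24167 = 13^3 · 11); v_p(y) = 1 (factor: 13 = 13^1 · 1). Additivity: v_p(xy) = v_p(x) + v_p(y) = 3 + 1 = 4. (Direct check: xy = 314171 = 13^4 · (11).)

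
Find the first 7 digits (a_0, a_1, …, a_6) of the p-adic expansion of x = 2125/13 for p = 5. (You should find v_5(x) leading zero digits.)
(a_0, …, a_6) = (0, 0, 0, 4, 1, 2, 3)

v_5(2125/13) = 3, so a_0 = ... = a_2 = 0. Factor out: x = 5^3 · u with u = 17/13 a unit in ℤ_5. Expand u iteratively via a_{v+i} = u_i mod 5, u_{i+1} = (u_i − a_{v+i})/5:
  u_0 = 17/13;  a_3 = 4;  u_1 = (u_0 − 4)/5 = -7/13
  u_1 = -7/13;  a_4 = 1;  u_2 = (u_1 − 1)/5 = -4/13
  u_2 = -4/13;  a_5 = 2;  u_3 = (u_2 − 2)/5 = -6/13
  u_3 = -6/13;  a_6 = 3;  u_4 = (u_3 − 3)/5 = -9/13
Digits: (0, 0, 0, 4, 1, 2, 3).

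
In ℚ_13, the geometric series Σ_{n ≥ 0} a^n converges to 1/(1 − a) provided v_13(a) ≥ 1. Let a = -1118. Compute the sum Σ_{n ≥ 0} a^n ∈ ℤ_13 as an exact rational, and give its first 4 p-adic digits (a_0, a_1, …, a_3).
Σ a^n = 1/(1 − a) = 1/1119;  first 4 digits = (1, 5, 5, 4)

v_13(a) = 1 ≥ 1, so the series converges in ℤ_13 to 1/(1 − a) = 1/(1 − (-1118)) = 1/1119. Expand this rational in ℤ_13: compute digits iteratively via d_i = x_i mod 13, x_{i+1} = (x_i − d_i)/13. The first 4 digits are (1, 5, 5, 4).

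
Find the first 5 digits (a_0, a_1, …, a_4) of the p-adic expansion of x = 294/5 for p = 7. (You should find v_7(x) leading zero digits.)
(a_0, …, a_4) = (0, 0, 4, 1, 4)

v_7(294/5) = 2, so a_0 = ... = a_1 = 0. Factor out: x = 7^2 · u with u = 6/5 a unit in ℤ_7. Expand u iteratively via a_{v+i} = u_i mod 7, u_{i+1} = (u_i − a_{v+i})/7:
  u_0 = 6/5;  a_2 = 4;  u_1 = (u_0 − 4)/7 = -2/5
  u_1 = -2/5;  a_3 = 1;  u_2 = (u_1 − 1)/7 = -1/5
  u_2 = -1/5;  a_4 = 4;  u_3 = (u_2 − 4)/7 = -3/5
Digits: (0, 0, 4, 1, 4).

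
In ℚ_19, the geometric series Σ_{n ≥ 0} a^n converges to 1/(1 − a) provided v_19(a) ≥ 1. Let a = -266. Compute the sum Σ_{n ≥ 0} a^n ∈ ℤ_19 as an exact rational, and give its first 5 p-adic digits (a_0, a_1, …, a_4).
Σ a^n = 1/(1 − a) = 1/267;  first 5 digits = (1, 5, 5, 2, 6)

v_19(a) = 1 ≥ 1, so the series converges in ℤ_19 to 1/(1 − a) = 1/(1 − (-266)) = 1/267. Expand this rational in ℤ_19: compute digits iteratively via d_i = x_i mod 19, x_{i+1} = (x_i − d_i)/19. The first 5 digits are (1, 5, 5, 2, 6).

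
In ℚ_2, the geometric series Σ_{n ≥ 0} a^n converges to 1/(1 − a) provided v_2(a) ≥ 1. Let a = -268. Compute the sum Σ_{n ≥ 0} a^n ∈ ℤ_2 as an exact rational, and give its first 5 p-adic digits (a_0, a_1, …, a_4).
Σ a^n = 1/(1 − a) = 1/269;  first 5 digits = (1, 0, 1, 0, 0)

v_2(a) = 2 ≥ 1, so the series converges in ℤ_2 to 1/(1 − a) = 1/(1 − (-268)) = 1/269. Expand this rational in ℤ_2: compute digits iteratively via d_i = x_i mod 2, x_{i+1} = (x_i − d_i)/2. The first 5 digits are (1, 0, 1, 0, 0).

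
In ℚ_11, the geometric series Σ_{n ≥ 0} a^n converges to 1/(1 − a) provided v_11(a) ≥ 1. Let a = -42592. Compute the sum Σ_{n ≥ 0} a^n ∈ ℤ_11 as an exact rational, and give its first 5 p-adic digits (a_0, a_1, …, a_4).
Σ a^n = 1/(1 − a) = 1/42593;  first 5 digits = (1, 0, 0, 1, 8)

v_11(a) = 3 ≥ 1, so the series converges in ℤ_11 to 1/(1 − a) = 1/(1 − (-42592)) = 1/42593. Expand this rational in ℤ_11: compute digits iteratively via d_i = x_i mod 11, x_{i+1} = (x_i − d_i)/11. The first 5 digits are (1, 0, 0, 1, 8).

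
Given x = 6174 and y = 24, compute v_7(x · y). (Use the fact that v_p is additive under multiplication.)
v_7(148176) = 3

v_p(x) = 3 (factor: 6174 = 7^3 · 18); v_p(y) = 0 (factor: 24 = 7^0 · 24). Additivity: v_p(xy) = v_p(x) + v_p(y) = 3 + 0 = 3. (Direct check: xy = 148176 = 7^3 · (432).)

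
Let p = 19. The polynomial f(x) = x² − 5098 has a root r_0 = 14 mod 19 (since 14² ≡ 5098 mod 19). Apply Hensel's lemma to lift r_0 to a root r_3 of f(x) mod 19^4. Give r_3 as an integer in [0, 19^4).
r_3 = 62049 (mod 130321)

Hensel's recurrence: r_{i+1} = r_i − f(r_i)·(f′(r_i))^{-1} mod 19^{i+2}, with f′(x) = 2x. Iterate:
  r_0 = 14 (mod 19)
  r_1 = 318 (mod 361)
  r_2 = 318 (mod 6859)
  r_3 = 62049 (mod 130321)
Final: r_3 = 62049, and one checks f(r_3) ≡ 0 mod 19^4.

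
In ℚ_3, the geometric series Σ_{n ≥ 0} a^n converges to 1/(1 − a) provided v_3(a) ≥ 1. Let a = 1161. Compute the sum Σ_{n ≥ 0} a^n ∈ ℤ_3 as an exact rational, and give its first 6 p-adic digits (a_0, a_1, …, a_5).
Σ a^n = 1/(1 − a) = -1/1160;  first 6 digits = (1, 0, 0, 1, 2, 1)

v_3(a) = 3 ≥ 1, so the series converges in ℤ_3 to 1/(1 − a) = 1/(1 − 1161) = -1/1160. Expand this rational in ℤ_3: compute digits iteratively via d_i = x_i mod 3, x_{i+1} = (x_i − d_i)/3. The first 6 digits are (1, 0, 0, 1, 2, 1).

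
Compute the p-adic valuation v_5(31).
v_5(31) = 0

v_5(n) is the largest exponent k such that 5^k divides n. Factor out: 31 = 5^0 · 31. (Sign doesn't affect v_p.) So v_5(31) = 0.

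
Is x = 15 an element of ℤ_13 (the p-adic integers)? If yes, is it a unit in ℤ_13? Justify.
x ∈ ℤ_13^× (unit); v_13(x) = 0

ℤ_13 = {x ∈ ℚ_13 : v_13(x) ≥ 0} and ℤ_13^× = {x ∈ ℤ_13 : v_13(x) = 0}. Here v_13(15) = v_13(num) − v_13(den) = 0; compare against these criteria.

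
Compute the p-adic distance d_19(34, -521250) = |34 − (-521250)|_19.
d_19(34, -521250) = 1/130321

Step 1 — x − y = 34 − (-521250) = 521284. Step 2 — v_19(521284) = 4 (factor: 521284 = (19^4 · 4); the sign does not affect v_p). Step 3 — |x − y|_19 = 19^{-4} = 1/130321.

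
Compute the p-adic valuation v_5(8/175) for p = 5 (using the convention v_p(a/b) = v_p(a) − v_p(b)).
v_5(8/175) = -2

Factor powers of 5 from the numerator and denominator of the reduced fraction: 8 = 5^0 · 8 and 175 = 5^2 · 7. Apply v_p(a/b) = v_p(a) − v_p(b): v_5(8/175) = 0 − 2 = -2.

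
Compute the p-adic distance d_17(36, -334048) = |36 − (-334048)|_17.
d_17(36, -334048) = 1/83521

Step 1 — x − y = 36 − (-334048) = 334084. Step 2 — v_17(334084) = 4 (factor: 334084 = (17^4 · 4); the sign does not affect v_p). Step 3 — |x − y|_17 = 17^{-4} = 1/83521.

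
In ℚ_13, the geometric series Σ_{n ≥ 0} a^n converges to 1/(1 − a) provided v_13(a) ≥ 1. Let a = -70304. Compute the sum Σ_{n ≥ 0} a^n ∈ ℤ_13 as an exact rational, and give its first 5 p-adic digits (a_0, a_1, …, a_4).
Σ a^n = 1/(1 − a) = 1/70305;  first 5 digits = (1, 0, 0, 7, 10)

v_13(a) = 3 ≥ 1, so the series converges in ℤ_13 to 1/(1 − a) = 1/(1 − (-70304)) = 1/70305. Expand this rational in ℤ_13: compute digits iteratively via d_i = x_i mod 13, x_{i+1} = (x_i − d_i)/13. The first 5 digits are (1, 0, 0, 7, 10).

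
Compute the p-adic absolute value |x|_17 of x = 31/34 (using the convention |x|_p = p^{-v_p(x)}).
|31/34|_17 = 17

Step 1 — compute v_17(x) by factoring powers of 17 out of the numerator and denominator: v_17(31/34) = -1. Step 2 — apply |x|_p = p^{-v_p(x)} = 17^{1} = 17.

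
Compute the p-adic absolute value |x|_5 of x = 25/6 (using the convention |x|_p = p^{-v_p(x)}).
|25/6|_5 = 1/25

Step 1 — compute v_5(x) by factoring powers of 5 out of the numerator and denominator: v_5(25/6) = 2. Step 2 — apply |x|_p = p^{-v_p(x)} = 5^{-2} = 1/25.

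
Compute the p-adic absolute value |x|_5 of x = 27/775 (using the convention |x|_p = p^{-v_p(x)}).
|27/775|_5 = 25

Step 1 — compute v_5(x) by factoring powers of 5 out of the numerator and denominator: v_5(27/775) = -2. Step 2 — apply |x|_p = p^{-v_p(x)} = 5^{2} = 25.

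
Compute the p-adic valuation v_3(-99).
v_3(-99) = 2

v_3(n) is the largest exponent k such that 3^k divides n. Factor out: -99 = -3^2 · 11. (Sign doesn't affect v_p.) So v_3(-99) = 2.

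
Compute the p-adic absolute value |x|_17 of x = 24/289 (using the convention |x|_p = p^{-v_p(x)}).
|24/289|_17 = 289

Step 1 — compute v_17(x) by factoring powers of 17 out of the numerator and denominator: v_17(24/289) = -2. Step 2 — apply |x|_p = p^{-v_p(x)} = 17^{2} = 289.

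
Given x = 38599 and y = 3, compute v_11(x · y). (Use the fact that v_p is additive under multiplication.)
v_11(115797) = 3

v_p(x) = 3 (factor: 38599 = 11^3 · 29); v_p(y) = 0 (factor: 3 = 11^0 · 3). Additivity: v_p(xy) = v_p(x) + v_p(y) = 3 + 0 = 3. (Direct check: xy = 115797 = 11^3 · (87).)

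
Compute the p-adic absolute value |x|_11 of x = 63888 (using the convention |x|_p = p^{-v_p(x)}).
|63888|_11 = 1/1331

Step 1 — compute v_11(x) by factoring powers of 11 out of the numerator and denominator: v_11(63888) = 3. Step 2 — apply |x|_p = p^{-v_p(x)} = 11^{-3} = 1/1331.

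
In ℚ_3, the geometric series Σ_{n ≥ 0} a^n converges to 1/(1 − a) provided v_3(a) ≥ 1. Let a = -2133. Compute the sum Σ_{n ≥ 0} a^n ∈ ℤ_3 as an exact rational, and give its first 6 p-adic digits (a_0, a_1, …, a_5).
Σ a^n = 1/(1 − a) = 1/2134;  first 6 digits = (1, 0, 0, 2, 0, 0)

v_3(a) = 3 ≥ 1, so the series converges in ℤ_3 to 1/(1 − a) = 1/(1 − (-2133)) = 1/2134. Expand this rational in ℤ_3: compute digits iteratively via d_i = x_i mod 3, x_{i+1} = (x_i − d_i)/3. The first 6 digits are (1, 0, 0, 2, 0, 0).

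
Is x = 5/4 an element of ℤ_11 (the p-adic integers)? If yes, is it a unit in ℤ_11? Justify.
x ∈ ℤ_11^× (unit); v_11(x) = 0

ℤ_11 = {x ∈ ℚ_11 : v_11(x) ≥ 0} and ℤ_11^× = {x ∈ ℤ_11 : v_11(x) = 0}. Here v_11(5/4) = v_11(num) − v_11(den) = 0; compare against these criteria.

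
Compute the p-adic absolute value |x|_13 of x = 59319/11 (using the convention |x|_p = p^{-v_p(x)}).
|59319/11|_13 = 1/2197

Step 1 — compute v_13(x) by factoring powers of 13 out of the numerator and denominator: v_13(59319/11) = 3. Step 2 — apply |x|_p = p^{-v_p(x)} = 13^{-3} = 1/2197.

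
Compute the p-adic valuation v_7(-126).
v_7(-126) = 1

v_7(n) is the largest exponent k such that 7^k divides n. Factor out: -126 = -7^1 · 18. (Sign doesn't affect v_p.) So v_7(-126) = 1.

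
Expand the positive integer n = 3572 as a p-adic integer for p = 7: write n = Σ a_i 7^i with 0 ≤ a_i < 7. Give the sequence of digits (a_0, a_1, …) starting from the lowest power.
(a_0, a_1, …) = (2, 6, 2, 3, 1)

Repeated division by 7 gives the digits low-to-high: 3572 = 2 + 6·7^1 + 2·7^2 + 3·7^3 + 1·7^4. Digit sequence: (2, 6, 2, 3, 1).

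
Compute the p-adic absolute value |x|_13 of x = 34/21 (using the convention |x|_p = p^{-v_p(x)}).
|34/21|_13 = 1

Step 1 — compute v_13(x) by factoring powers of 13 out of the numerator and denominator: v_13(34/21) = 0. Step 2 — apply |x|_p = p^{-v_p(x)} = 13^{0} = 1.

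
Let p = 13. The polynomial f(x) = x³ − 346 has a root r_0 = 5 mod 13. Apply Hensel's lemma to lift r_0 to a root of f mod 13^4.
r_3 = 25394 (mod 28561)

Hensel: r_{i+1} = r_i − f(r_i)/f′(r_i) mod 13^{i+2}, where f′(x) = 3x². Iterate:
  r_0 = 5 (mod 13)
  r_1 = 44 (mod 169)
  r_2 = 1227 (mod 2197)
  r_3 = 25394 (mod 28561)
Final: r = 25394 with f(r) ≡ 0 mod 13^4.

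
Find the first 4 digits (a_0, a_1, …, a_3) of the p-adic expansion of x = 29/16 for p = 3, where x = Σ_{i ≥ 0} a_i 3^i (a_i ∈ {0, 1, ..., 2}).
(a_0, …, a_3) = (2, 2, 1, 0)

v_3(29/16) = 0 (numerator and denominator both coprime to 3), so x ∈ ℤ_3^×. Compute digits iteratively via a_i = x_i mod 3, x_{i+1} = (x_i − a_i)/3, with x_0 = x:
  x_0 = 29/16;  a_0 = 2;  x_1 = (x_0 − 2)/3 = -1/16
  x_1 = -1/16;  a_1 = 2;  x_2 = (x_1 − 2)/3 = -11/16
  x_2 = -11/16;  a_2 = 1;  x_3 = (x_2 − 1)/3 = -9/16
  x_3 = -9/16;  a_3 = 0;  x_4 = (x_3 − 0)/3 = -3/16
Digits: (2, 2, 1, 0).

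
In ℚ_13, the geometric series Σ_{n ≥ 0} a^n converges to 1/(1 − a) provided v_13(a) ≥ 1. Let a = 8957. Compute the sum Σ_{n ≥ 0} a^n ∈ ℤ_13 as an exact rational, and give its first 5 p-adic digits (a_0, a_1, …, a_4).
Σ a^n = 1/(1 − a) = -1/8956;  first 5 digits = (1, 0, 1, 4, 1)

v_13(a) = 2 ≥ 1, so the series converges in ℤ_13 to 1/(1 − a) = 1/(1 − 8957) = -1/8956. Expand this rational in ℤ_13: compute digits iteratively via d_i = x_i mod 13, x_{i+1} = (x_i − d_i)/13. The first 5 digits are (1, 0, 1, 4, 1).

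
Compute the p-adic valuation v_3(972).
v_3(972) = 5

v_3(n) is the largest exponent k such that 3^k divides n. Factor out: 972 = 3^5 · 4. (Sign doesn't affect v_p.) So v_3(972) = 5.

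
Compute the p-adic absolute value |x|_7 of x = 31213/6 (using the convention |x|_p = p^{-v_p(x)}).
|31213/6|_7 = 1/2401

Step 1 — compute v_7(x) by factoring powers of 7 out of the numerator and denominator: v_7(31213/6) = 4. Step 2 — apply |x|_p = p^{-v_p(x)} = 7^{-4} = 1/2401.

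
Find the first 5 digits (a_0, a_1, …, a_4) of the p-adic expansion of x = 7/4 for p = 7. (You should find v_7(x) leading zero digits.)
(a_0, …, a_4) = (0, 2, 5, 1, 5)

v_7(7/4) = 1, so a_0 = ... = a_0 = 0. Factor out: x = 7^1 · u with u = 1/4 a unit in ℤ_7. Expand u iteratively via a_{v+i} = u_i mod 7, u_{i+1} = (u_i − a_{v+i})/7:
  u_0 = 1/4;  a_1 = 2;  u_1 = (u_0 − 2)/7 = -1/4
  u_1 = -1/4;  a_2 = 5;  u_2 = (u_1 − 5)/7 = -3/4
  u_2 = -3/4;  a_3 = 1;  u_3 = (u_2 − 1)/7 = -1/4
  u_3 = -1/4;  a_4 = 5;  u_4 = (u_3 − 5)/7 = -3/4
Digits: (0, 2, 5, 1, 5).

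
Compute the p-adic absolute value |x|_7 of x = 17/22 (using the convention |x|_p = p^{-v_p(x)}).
|17/22|_7 = 1

Step 1 — compute v_7(x) by factoring powers of 7 out of the numerator and denominator: v_7(17/22) = 0. Step 2 — apply |x|_p = p^{-v_p(x)} = 7^{0} = 1.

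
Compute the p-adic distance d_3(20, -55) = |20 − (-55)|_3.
d_3(20, -55) = 1/3

Step 1 — x − y = 20 − (-55) = 75. Step 2 — v_3(75) = 1 (factor: 75 = (3^1 · 25); the sign does not affect v_p). Step 3 — |x − y|_3 = 3^{-1} = 1/3.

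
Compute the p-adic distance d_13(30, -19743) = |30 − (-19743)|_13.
d_13(30, -19743) = 1/2197

Step 1 — x − y = 30 − (-19743) = 19773. Step 2 — v_13(19773) = 3 (factor: 19773 = (13^3 · 9); the sign does not affect v_p). Step 3 — |x − y|_13 = 13^{-3} = 1/2197.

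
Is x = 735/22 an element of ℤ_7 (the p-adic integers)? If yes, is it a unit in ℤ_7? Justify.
x ∈ ℤ_7 but not a unit; v_7(x) = 2 > 0

ℤ_7 = {x ∈ ℚ_7 : v_7(x) ≥ 0} and ℤ_7^× = {x ∈ ℤ_7 : v_7(x) = 0}. Here v_7(735/22) = v_7(num) − v_7(den) = 2; compare against these criteria.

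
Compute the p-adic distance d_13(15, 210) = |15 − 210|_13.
d_13(15, 210) = 1/13

Step 1 — x − y = 15 − 210 = -195. Step 2 — v_13(-195) = 1 (factor: -195 = −(13^1 · 15); the sign does not affect v_p). Step 3 — |x − y|_13 = 13^{-1} = 1/13.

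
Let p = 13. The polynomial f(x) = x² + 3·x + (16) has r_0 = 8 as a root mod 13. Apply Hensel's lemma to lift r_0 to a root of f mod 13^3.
r_2 = 385 (mod 2197)

Hensel: r_{i+1} = r_i − f(r_i)·(f′(r_i))^{-1} mod 13^{i+2}, f′(x) = 2x + 3. Iterate:
  r_0 = 8 (mod 13)
  r_1 = 47 (mod 169)
  r_2 = 385 (mod 2197)
Final: r = 385 satisfies f(r) ≡ 0 mod 13^3.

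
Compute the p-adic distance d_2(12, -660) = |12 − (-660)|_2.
d_2(12, -660) = 1/32

Step 1 — x − y = 12 − (-660) = 672. Step 2 — v_2(672) = 5 (factor: 672 = (2^5 · 21); the sign does not affect v_p). Step 3 — |x − y|_2 = 2^{-5} = 1/32.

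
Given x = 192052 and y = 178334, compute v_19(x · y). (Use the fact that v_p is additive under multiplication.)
v_19(34249401368) = 6

v_p(x) = 3 (factor: 192052 = 19^3 · 28); v_p(y) = 3 (factor: 178334 = 19^3 · 26). Additivity: v_p(xy) = v_p(x) + v_p(y) = 3 + 3 = 6. (Direct check: xy = 34249401368 = 19^6 · (728).)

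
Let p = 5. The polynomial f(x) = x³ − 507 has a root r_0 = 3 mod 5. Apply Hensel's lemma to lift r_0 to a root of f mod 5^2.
r_1 = 18 (mod 25)

Hensel: r_{i+1} = r_i − f(r_i)/f′(r_i) mod 5^{i+2}, where f′(x) = 3x². Iterate:
  r_0 = 3 (mod 5)
  r_1 = 18 (mod 25)
Final: r = 18 with f(r) ≡ 0 mod 5^2.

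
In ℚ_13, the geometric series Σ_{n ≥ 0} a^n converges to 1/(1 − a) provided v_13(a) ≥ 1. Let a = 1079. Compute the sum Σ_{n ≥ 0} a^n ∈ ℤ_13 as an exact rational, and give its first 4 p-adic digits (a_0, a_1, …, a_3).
Σ a^n = 1/(1 − a) = -1/1078;  first 4 digits = (1, 5, 5, 5)

v_13(a) = 1 ≥ 1, so the series converges in ℤ_13 to 1/(1 − a) = 1/(1 − 1079) = -1/1078. Expand this rational in ℤ_13: compute digits iteratively via d_i = x_i mod 13, x_{i+1} = (x_i − d_i)/13. The first 4 digits are (1, 5, 5, 5).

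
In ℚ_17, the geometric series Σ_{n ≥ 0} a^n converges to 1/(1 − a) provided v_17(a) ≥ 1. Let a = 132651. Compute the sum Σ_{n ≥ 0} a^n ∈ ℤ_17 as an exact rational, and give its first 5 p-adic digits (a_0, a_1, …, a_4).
Σ a^n = 1/(1 − a) = -1/132650;  first 5 digits = (1, 0, 0, 10, 1)

v_17(a) = 3 ≥ 1, so the series converges in ℤ_17 to 1/(1 − a) = 1/(1 − 132651) = -1/132650. Expand this rational in ℤ_17: compute digits iteratively via d_i = x_i mod 17, x_{i+1} = (x_i − d_i)/17. The first 5 digits are (1, 0, 0, 10, 1).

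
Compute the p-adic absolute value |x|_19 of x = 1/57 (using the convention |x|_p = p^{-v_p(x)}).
|1/57|_19 = 19

Step 1 — compute v_19(x) by factoring powers of 19 out of the numerator and denominator: v_19(1/57) = -1. Step 2 — apply |x|_p = p^{-v_p(x)} = 19^{1} = 19.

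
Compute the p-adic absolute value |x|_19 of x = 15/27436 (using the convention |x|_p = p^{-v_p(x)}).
|15/27436|_19 = 6859

Step 1 — compute v_19(x) by factoring powers of 19 out of the numerator and denominator: v_19(15/27436) = -3. Step 2 — apply |x|_p = p^{-v_p(x)} = 19^{3} = 6859.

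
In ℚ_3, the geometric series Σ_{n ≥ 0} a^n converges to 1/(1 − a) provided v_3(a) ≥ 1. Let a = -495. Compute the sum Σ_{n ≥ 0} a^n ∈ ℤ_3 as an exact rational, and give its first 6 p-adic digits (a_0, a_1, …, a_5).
Σ a^n = 1/(1 − a) = 1/496;  first 6 digits = (1, 0, 2, 2, 0, 1)

v_3(a) = 2 ≥ 1, so the series converges in ℤ_3 to 1/(1 − a) = 1/(1 − (-495)) = 1/496. Expand this rational in ℤ_3: compute digits iteratively via d_i = x_i mod 3, x_{i+1} = (x_i − d_i)/3. The first 6 digits are (1, 0, 2, 2, 0, 1).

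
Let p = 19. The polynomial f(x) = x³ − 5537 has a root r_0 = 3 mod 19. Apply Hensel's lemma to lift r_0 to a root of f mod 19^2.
r_1 = 60 (mod 361)

Hensel: r_{i+1} = r_i − f(r_i)/f′(r_i) mod 19^{i+2}, where f′(x) = 3x². Iterate:
  r_0 = 3 (mod 19)
  r_1 = 60 (mod 361)
Final: r = 60 with f(r) ≡ 0 mod 19^2.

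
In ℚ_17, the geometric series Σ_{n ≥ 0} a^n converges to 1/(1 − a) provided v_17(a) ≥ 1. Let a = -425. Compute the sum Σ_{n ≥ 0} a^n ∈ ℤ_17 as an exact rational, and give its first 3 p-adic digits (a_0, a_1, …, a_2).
Σ a^n = 1/(1 − a) = 1/426;  first 3 digits = (1, 9, 11)

v_17(a) = 1 ≥ 1, so the series converges in ℤ_17 to 1/(1 − a) = 1/(1 − (-425)) = 1/426. Expand this rational in ℤ_17: compute digits iteratively via d_i = x_i mod 17, x_{i+1} = (x_i − d_i)/17. The first 3 digits are (1, 9, 11).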